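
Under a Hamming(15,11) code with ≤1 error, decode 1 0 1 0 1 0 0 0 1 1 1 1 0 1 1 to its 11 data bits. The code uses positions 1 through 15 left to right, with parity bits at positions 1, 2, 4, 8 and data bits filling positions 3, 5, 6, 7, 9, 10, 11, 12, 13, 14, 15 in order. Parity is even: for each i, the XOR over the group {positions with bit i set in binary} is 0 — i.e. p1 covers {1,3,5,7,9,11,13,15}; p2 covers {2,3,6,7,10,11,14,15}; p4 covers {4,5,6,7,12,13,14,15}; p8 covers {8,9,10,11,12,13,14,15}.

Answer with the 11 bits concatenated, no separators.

s1 (pos 1,3,5,7,9,11,13,15): 1⊕1⊕1⊕0⊕1⊕1⊕0⊕1 = 0
s2 (pos 2,3,6,7,10,11,14,15): 0⊕1⊕0⊕0⊕1⊕1⊕1⊕1 = 1
s4 (pos 4,5,6,7,12,13,14,15): 0⊕1⊕0⊕0⊕1⊕0⊕1⊕1 = 0
s8 (pos 8,9,10,11,12,13,14,15): 0⊕1⊕1⊕1⊕1⊕0⊕1⊕1 = 0
Syndrome s8…s1 = 0010 → error at position 2.
Flip position 2: 101010001111011 → 111010001111011
Read data bits from positions 3,5,6,7,9,10,11,12,13,14,15: 11001111011

11001111011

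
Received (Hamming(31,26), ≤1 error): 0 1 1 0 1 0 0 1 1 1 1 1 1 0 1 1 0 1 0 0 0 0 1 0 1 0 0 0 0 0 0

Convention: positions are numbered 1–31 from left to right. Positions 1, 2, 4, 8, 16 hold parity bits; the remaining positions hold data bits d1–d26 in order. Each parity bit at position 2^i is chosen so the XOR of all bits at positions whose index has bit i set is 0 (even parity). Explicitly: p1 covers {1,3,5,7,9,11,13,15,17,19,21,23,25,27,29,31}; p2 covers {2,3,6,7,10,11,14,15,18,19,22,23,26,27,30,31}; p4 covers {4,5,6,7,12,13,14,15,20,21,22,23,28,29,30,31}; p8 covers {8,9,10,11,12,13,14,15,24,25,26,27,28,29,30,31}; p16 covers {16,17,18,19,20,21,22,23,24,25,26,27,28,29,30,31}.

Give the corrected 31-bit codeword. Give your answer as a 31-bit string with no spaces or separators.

0110110111111011010000101000000

s1 (pos 1,3,5,7,9,11,13,15,17,19,21,23,25,27,29,31): 0⊕1⊕1⊕0⊕1⊕1⊕1⊕1⊕0⊕0⊕0⊕1⊕1⊕0⊕0⊕0 = 0
s2 (pos 2,3,6,7,10,11,14,15,18,19,22,23,26,27,30,31): 1⊕1⊕0⊕0⊕1⊕1⊕0⊕1⊕1⊕0⊕0⊕1⊕0⊕0⊕0⊕0 = 1
s4 (pos 4,5,6,7,12,13,14,15,20,21,22,23,28,29,30,31): 0⊕1⊕0⊕0⊕1⊕1⊕0⊕1⊕0⊕0⊕0⊕1⊕0⊕0⊕0⊕0 = 1
s8 (pos 8,9,10,11,12,13,14,15,24,25,26,27,28,29,30,31): 1⊕1⊕1⊕1⊕1⊕1⊕0⊕1⊕0⊕1⊕0⊕0⊕0⊕0⊕0⊕0 = 0
s16 (pos 16,17,18,19,20,21,22,23,24,25,26,27,28,29,30,31): 1⊕0⊕1⊕0⊕0⊕0⊕0⊕1⊕0⊕1⊕0⊕0⊕0⊕0⊕0⊕0 = 0
Syndrome s16…s1 = 00110 → error at position 6.
Flip position 6: 0110100111111011010000101000000 → 0110110111111011010000101000000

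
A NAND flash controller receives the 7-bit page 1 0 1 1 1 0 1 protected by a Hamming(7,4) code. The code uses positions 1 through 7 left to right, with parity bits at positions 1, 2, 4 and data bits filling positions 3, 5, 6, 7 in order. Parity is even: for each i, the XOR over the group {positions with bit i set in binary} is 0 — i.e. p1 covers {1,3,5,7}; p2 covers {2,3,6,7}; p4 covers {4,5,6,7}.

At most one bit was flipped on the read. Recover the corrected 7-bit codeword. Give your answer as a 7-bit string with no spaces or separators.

1010101

s1 (pos 1,3,5,7): 1⊕1⊕1⊕1 = 0
s2 (pos 2,3,6,7): 0⊕1⊕0⊕1 = 0
s4 (pos 4,5,6,7): 1⊕1⊕0⊕1 = 1
Syndrome s4…s1 = 100 → error at position 4.
Flip position 4: 1011101 → 1010101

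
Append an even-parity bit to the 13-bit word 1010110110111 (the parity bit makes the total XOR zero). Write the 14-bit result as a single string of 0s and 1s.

XOR of the 13 data bits: 1⊕0⊕1⊕0⊕1⊕1⊕0⊕1⊕1⊕0⊕1⊕1⊕1 = 1
Parity bit = 1 (so all 14 bits XOR to 0).

10101101101111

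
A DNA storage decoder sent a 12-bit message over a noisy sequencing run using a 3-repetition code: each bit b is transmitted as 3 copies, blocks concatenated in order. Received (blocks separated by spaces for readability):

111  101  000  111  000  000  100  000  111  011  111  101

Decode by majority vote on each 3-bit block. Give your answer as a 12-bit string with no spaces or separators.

110100001111

Block 1 (111): 3 ones → 1
Block 2 (101): 2 ones → 1
Block 3 (000): 0 ones → 0
Block 4 (111): 3 ones → 1
Block 5 (000): 0 ones → 0
Block 6 (000): 0 ones → 0
Block 7 (100): 1 one → 0
Block 8 (000): 0 ones → 0
Block 9 (111): 3 ones → 1
Block 10 (011): 2 ones → 1
Block 11 (111): 3 ones → 1
Block 12 (101): 2 ones → 1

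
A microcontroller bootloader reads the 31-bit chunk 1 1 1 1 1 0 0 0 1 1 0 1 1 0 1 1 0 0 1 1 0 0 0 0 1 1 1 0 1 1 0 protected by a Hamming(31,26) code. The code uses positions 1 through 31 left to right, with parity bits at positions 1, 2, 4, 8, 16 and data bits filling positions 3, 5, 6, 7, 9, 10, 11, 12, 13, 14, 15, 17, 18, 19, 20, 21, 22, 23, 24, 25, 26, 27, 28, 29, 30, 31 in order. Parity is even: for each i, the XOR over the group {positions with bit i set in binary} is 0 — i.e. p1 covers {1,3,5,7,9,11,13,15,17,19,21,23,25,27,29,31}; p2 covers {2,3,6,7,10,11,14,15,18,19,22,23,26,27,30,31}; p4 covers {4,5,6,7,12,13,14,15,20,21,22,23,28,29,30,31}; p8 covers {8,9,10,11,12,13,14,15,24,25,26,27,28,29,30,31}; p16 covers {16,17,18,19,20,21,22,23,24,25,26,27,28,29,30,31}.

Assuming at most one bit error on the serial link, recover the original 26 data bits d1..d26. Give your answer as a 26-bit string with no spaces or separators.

11001101101001100001110110

s1 (pos 1,3,5,7,9,11,13,15,17,19,21,23,25,27,29,31): 1⊕1⊕1⊕0⊕1⊕0⊕1⊕1⊕0⊕1⊕0⊕0⊕1⊕1⊕1⊕0 = 0
s2 (pos 2,3,6,7,10,11,14,15,18,19,22,23,26,27,30,31): 1⊕1⊕0⊕0⊕1⊕0⊕0⊕1⊕0⊕1⊕0⊕0⊕1⊕1⊕1⊕0 = 0
s4 (pos 4,5,6,7,12,13,14,15,20,21,22,23,28,29,30,31): 1⊕1⊕0⊕0⊕1⊕1⊕0⊕1⊕1⊕0⊕0⊕0⊕0⊕1⊕1⊕0 = 0
s8 (pos 8,9,10,11,12,13,14,15,24,25,26,27,28,29,30,31): 0⊕1⊕1⊕0⊕1⊕1⊕0⊕1⊕0⊕1⊕1⊕1⊕0⊕1⊕1⊕0 = 0
s16 (pos 16,17,18,19,20,21,22,23,24,25,26,27,28,29,30,31): 1⊕0⊕0⊕1⊕1⊕0⊕0⊕0⊕0⊕1⊕1⊕1⊕0⊕1⊕1⊕0 = 0
Syndrome s16…s1 = 00000 → no error.
Read data bits from positions 3,5,6,7,9,10,11,12,13,14,15,17,18,19,20,21,22,23,24,25,26,27,28,29,30,31: 11001101101001100001110110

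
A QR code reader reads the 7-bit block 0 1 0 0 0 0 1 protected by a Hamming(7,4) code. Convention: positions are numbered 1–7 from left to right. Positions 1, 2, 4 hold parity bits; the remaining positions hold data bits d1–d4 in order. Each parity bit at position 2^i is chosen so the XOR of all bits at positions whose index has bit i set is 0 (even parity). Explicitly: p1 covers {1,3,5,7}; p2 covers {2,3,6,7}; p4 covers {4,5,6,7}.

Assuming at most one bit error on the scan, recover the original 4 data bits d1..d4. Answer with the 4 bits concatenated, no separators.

0101

s1 (pos 1,3,5,7): 0⊕0⊕0⊕1 = 1
s2 (pos 2,3,6,7): 1⊕0⊕0⊕1 = 0
s4 (pos 4,5,6,7): 0⊕0⊕0⊕1 = 1
Syndrome s4…s1 = 101 → error at position 5.
Flip position 5: 0100001 → 0100101
Read data bits from positions 3,5,6,7: 0101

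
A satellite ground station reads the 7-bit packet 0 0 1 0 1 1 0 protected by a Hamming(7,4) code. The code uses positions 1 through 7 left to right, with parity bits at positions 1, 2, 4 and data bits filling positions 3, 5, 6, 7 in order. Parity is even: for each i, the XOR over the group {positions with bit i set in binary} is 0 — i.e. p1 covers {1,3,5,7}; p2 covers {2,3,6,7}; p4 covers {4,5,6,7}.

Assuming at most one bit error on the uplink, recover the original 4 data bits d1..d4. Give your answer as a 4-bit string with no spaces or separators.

1110

s1 (pos 1,3,5,7): 0⊕1⊕1⊕0 = 0
s2 (pos 2,3,6,7): 0⊕1⊕1⊕0 = 0
s4 (pos 4,5,6,7): 0⊕1⊕1⊕0 = 0
Syndrome s4…s1 = 000 → no error.
Read data bits from positions 3,5,6,7: 1110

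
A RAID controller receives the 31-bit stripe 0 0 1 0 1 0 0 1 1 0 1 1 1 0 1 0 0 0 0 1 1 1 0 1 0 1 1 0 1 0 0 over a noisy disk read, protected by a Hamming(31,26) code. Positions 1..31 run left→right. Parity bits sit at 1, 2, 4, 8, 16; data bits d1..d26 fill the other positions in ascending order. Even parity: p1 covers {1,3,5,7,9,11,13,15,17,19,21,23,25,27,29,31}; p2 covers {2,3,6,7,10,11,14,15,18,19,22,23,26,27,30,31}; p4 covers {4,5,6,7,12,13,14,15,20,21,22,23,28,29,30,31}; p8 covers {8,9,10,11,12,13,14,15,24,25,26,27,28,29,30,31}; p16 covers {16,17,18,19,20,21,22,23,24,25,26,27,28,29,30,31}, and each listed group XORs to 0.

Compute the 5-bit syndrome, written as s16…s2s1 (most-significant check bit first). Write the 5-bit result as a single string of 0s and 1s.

10001

s1 (pos 1,3,5,7,9,11,13,15,17,19,21,23,25,27,29,31): 0⊕1⊕1⊕0⊕1⊕1⊕1⊕1⊕0⊕0⊕1⊕0⊕0⊕1⊕1⊕0 = 1
s2 (pos 2,3,6,7,10,11,14,15,18,19,22,23,26,27,30,31): 0⊕1⊕0⊕0⊕0⊕1⊕0⊕1⊕0⊕0⊕1⊕0⊕1⊕1⊕0⊕0 = 0
s4 (pos 4,5,6,7,12,13,14,15,20,21,22,23,28,29,30,31): 0⊕1⊕0⊕0⊕1⊕1⊕0⊕1⊕1⊕1⊕1⊕0⊕0⊕1⊕0⊕0 = 0
s8 (pos 8,9,10,11,12,13,14,15,24,25,26,27,28,29,30,31): 1⊕1⊕0⊕1⊕1⊕1⊕0⊕1⊕1⊕0⊕1⊕1⊕0⊕1⊕0⊕0 = 0
s16 (pos 16,17,18,19,20,21,22,23,24,25,26,27,28,29,30,31): 0⊕0⊕0⊕0⊕1⊕1⊕1⊕0⊕1⊕0⊕1⊕1⊕0⊕1⊕0⊕0 = 1
Syndrome s16…s1 = 10001 → error at position 17.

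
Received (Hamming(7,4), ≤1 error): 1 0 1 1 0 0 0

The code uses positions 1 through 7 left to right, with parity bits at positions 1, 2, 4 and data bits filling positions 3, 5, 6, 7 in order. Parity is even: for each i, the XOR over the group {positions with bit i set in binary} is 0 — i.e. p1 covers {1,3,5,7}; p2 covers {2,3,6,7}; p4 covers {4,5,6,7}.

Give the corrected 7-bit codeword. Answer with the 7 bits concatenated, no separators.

s1 (pos 1,3,5,7): 1⊕1⊕0⊕0 = 0
s2 (pos 2,3,6,7): 0⊕1⊕0⊕0 = 1
s4 (pos 4,5,6,7): 1⊕0⊕0⊕0 = 1
Syndrome s4…s1 = 110 → error at position 6.
Flip position 6: 1011000 → 1011010

1011010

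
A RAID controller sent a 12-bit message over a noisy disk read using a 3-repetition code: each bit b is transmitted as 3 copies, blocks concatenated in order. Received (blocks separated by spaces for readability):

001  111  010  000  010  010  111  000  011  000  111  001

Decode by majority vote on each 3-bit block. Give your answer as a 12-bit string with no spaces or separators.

010000101010

Block 1 (001): 1 one → 0
Block 2 (111): 3 ones → 1
Block 3 (010): 1 one → 0
Block 4 (000): 0 ones → 0
Block 5 (010): 1 one → 0
Block 6 (010): 1 one → 0
Block 7 (111): 3 ones → 1
Block 8 (000): 0 ones → 0
Block 9 (011): 2 ones → 1
Block 10 (000): 0 ones → 0
Block 11 (111): 3 ones → 1
Block 12 (001): 1 one → 0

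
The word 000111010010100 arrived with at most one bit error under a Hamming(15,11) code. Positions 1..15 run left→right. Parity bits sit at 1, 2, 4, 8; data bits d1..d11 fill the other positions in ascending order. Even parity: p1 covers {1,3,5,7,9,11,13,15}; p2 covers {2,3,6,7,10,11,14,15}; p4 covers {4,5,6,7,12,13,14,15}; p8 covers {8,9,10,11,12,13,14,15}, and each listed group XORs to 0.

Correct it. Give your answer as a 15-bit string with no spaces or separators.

s1 (pos 1,3,5,7,9,11,13,15): 0⊕0⊕1⊕0⊕0⊕1⊕1⊕0 = 1
s2 (pos 2,3,6,7,10,11,14,15): 0⊕0⊕1⊕0⊕0⊕1⊕0⊕0 = 0
s4 (pos 4,5,6,7,12,13,14,15): 1⊕1⊕1⊕0⊕0⊕1⊕0⊕0 = 0
s8 (pos 8,9,10,11,12,13,14,15): 1⊕0⊕0⊕1⊕0⊕1⊕0⊕0 = 1
Syndrome s8…s1 = 1001 → error at position 9.
Flip position 9: 000111010010100 → 000111011010100

000111011010100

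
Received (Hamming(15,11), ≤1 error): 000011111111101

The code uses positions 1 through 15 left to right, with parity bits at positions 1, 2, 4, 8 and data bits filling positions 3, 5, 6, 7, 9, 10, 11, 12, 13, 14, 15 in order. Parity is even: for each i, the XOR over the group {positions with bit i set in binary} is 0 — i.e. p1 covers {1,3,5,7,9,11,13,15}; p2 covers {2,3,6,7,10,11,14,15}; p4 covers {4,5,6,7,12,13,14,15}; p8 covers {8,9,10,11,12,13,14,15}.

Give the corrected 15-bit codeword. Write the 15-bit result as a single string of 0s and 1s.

000011111011101

s1 (pos 1,3,5,7,9,11,13,15): 0⊕0⊕1⊕1⊕1⊕1⊕1⊕1 = 0
s2 (pos 2,3,6,7,10,11,14,15): 0⊕0⊕1⊕1⊕1⊕1⊕0⊕1 = 1
s4 (pos 4,5,6,7,12,13,14,15): 0⊕1⊕1⊕1⊕1⊕1⊕0⊕1 = 0
s8 (pos 8,9,10,11,12,13,14,15): 1⊕1⊕1⊕1⊕1⊕1⊕0⊕1 = 1
Syndrome s8…s1 = 1010 → error at position 10.
Flip position 10: 000011111111101 → 000011111011101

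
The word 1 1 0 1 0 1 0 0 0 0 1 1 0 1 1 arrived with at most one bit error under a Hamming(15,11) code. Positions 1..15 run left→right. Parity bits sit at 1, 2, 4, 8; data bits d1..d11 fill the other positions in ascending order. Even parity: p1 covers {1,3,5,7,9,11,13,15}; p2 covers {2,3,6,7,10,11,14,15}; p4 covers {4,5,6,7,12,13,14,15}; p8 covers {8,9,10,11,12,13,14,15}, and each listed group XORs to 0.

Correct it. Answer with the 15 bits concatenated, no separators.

110101100011011

s1 (pos 1,3,5,7,9,11,13,15): 1⊕0⊕0⊕0⊕0⊕1⊕0⊕1 = 1
s2 (pos 2,3,6,7,10,11,14,15): 1⊕0⊕1⊕0⊕0⊕1⊕1⊕1 = 1
s4 (pos 4,5,6,7,12,13,14,15): 1⊕0⊕1⊕0⊕1⊕0⊕1⊕1 = 1
s8 (pos 8,9,10,11,12,13,14,15): 0⊕0⊕0⊕1⊕1⊕0⊕1⊕1 = 0
Syndrome s8…s1 = 0111 → error at position 7.
Flip position 7: 110101000011011 → 110101100011011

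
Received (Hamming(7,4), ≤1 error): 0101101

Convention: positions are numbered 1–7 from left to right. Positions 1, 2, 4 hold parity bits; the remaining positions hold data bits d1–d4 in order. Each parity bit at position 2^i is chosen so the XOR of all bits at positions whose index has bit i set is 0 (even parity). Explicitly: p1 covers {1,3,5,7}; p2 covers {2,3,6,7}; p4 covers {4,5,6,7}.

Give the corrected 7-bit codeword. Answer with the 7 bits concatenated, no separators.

s1 (pos 1,3,5,7): 0⊕0⊕1⊕1 = 0
s2 (pos 2,3,6,7): 1⊕0⊕0⊕1 = 0
s4 (pos 4,5,6,7): 1⊕1⊕0⊕1 = 1
Syndrome s4…s1 = 100 → error at position 4.
Flip position 4: 0101101 → 0100101

0100101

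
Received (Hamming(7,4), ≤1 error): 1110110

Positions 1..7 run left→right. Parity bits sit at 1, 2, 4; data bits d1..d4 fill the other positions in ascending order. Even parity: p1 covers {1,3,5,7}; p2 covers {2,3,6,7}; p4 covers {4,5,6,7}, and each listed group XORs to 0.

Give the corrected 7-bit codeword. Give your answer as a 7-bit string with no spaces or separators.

s1 (pos 1,3,5,7): 1⊕1⊕1⊕0 = 1
s2 (pos 2,3,6,7): 1⊕1⊕1⊕0 = 1
s4 (pos 4,5,6,7): 0⊕1⊕1⊕0 = 0
Syndrome s4…s1 = 011 → error at position 3.
Flip position 3: 1110110 → 1100110

1100110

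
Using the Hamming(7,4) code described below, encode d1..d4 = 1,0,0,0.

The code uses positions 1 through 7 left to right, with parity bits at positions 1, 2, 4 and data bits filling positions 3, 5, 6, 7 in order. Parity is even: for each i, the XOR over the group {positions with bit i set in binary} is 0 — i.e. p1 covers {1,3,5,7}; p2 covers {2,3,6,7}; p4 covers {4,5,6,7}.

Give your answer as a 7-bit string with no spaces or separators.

Place data at non-parity positions: p1 p2 1 p4 0 0 0
p1 (pos 1,3,5,7): XOR of data positions = 1⊕0⊕0 = 1
p2 (pos 2,3,6,7): XOR of data positions = 1⊕0⊕0 = 1
p4 (pos 4,5,6,7): XOR of data positions = 0⊕0⊕0 = 0
Codeword: 1110000

1110000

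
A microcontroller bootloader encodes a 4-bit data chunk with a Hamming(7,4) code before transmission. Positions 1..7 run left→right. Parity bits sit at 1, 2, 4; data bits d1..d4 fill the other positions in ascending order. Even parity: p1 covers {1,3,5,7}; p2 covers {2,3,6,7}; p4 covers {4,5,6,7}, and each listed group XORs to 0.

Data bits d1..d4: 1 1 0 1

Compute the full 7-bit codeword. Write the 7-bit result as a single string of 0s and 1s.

Place data at non-parity positions: p1 p2 1 p4 1 0 1
p1 (pos 1,3,5,7): XOR of data positions = 1⊕1⊕1 = 1
p2 (pos 2,3,6,7): XOR of data positions = 1⊕0⊕1 = 0
p4 (pos 4,5,6,7): XOR of data positions = 1⊕0⊕1 = 0
Codeword: 1010101

1010101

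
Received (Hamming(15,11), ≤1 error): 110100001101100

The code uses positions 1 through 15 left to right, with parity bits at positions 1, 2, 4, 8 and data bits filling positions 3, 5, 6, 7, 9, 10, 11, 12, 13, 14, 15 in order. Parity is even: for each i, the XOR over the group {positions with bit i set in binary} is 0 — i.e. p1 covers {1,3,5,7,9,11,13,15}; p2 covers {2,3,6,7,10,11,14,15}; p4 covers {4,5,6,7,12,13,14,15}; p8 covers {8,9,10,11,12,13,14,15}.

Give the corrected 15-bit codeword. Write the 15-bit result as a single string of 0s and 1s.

110110001101100

s1 (pos 1,3,5,7,9,11,13,15): 1⊕0⊕0⊕0⊕1⊕0⊕1⊕0 = 1
s2 (pos 2,3,6,7,10,11,14,15): 1⊕0⊕0⊕0⊕1⊕0⊕0⊕0 = 0
s4 (pos 4,5,6,7,12,13,14,15): 1⊕0⊕0⊕0⊕1⊕1⊕0⊕0 = 1
s8 (pos 8,9,10,11,12,13,14,15): 0⊕1⊕1⊕0⊕1⊕1⊕0⊕0 = 0
Syndrome s8…s1 = 0101 → error at position 5.
Flip position 5: 110100001101100 → 110110001101100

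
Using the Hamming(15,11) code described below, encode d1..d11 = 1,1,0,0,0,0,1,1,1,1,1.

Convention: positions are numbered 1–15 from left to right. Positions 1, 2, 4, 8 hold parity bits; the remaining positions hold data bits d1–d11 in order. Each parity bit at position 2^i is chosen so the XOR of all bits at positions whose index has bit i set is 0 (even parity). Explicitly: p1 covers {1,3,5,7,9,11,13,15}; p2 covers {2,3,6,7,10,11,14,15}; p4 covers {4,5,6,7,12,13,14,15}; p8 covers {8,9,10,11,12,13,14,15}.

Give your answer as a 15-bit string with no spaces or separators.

101110010011111

Place data at non-parity positions: p1 p2 1 p4 1 0 0 p8 0 0 1 1 1 1 1
p1 (pos 1,3,5,7,9,11,13,15): XOR of data positions = 1⊕1⊕0⊕0⊕1⊕1⊕1 = 1
p2 (pos 2,3,6,7,10,11,14,15): XOR of data positions = 1⊕0⊕0⊕0⊕1⊕1⊕1 = 0
p4 (pos 4,5,6,7,12,13,14,15): XOR of data positions = 1⊕0⊕0⊕1⊕1⊕1⊕1 = 1
p8 (pos 8,9,10,11,12,13,14,15): XOR of data positions = 0⊕0⊕1⊕1⊕1⊕1⊕1 = 1
Codeword: 101110010011111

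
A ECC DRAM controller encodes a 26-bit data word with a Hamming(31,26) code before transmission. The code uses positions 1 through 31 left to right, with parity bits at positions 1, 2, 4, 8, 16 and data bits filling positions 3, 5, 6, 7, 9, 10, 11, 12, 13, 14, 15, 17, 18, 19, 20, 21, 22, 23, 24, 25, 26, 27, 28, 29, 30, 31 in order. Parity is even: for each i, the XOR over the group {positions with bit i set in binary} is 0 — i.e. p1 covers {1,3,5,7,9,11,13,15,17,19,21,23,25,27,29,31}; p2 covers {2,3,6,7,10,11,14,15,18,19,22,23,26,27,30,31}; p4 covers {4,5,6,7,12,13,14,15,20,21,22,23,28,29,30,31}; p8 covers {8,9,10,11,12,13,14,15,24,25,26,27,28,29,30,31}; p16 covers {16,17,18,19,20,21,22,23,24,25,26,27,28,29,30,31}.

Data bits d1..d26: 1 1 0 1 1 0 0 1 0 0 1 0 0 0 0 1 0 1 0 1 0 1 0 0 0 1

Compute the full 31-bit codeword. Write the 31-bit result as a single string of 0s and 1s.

Place data at non-parity positions: p1 p2 1 p4 1 0 1 p8 1 0 0 1 0 0 1 p16 0 0 0 0 1 0 1 0 1 0 1 0 0 0 1
p1 (pos 1,3,5,7,9,11,13,15,17,19,21,23,25,27,29,31): XOR of data positions = 1⊕1⊕1⊕1⊕0⊕0⊕1⊕0⊕0⊕1⊕1⊕1⊕1⊕0⊕1 = 0
p2 (pos 2,3,6,7,10,11,14,15,18,19,22,23,26,27,30,31): XOR of data positions = 1⊕0⊕1⊕0⊕0⊕0⊕1⊕0⊕0⊕0⊕1⊕0⊕1⊕0⊕1 = 0
p4 (pos 4,5,6,7,12,13,14,15,20,21,22,23,28,29,30,31): XOR of data positions = 1⊕0⊕1⊕1⊕0⊕0⊕1⊕0⊕1⊕0⊕1⊕0⊕0⊕0⊕1 = 1
p8 (pos 8,9,10,11,12,13,14,15,24,25,26,27,28,29,30,31): XOR of data positions = 1⊕0⊕0⊕1⊕0⊕0⊕1⊕0⊕1⊕0⊕1⊕0⊕0⊕0⊕1 = 0
p16 (pos 16,17,18,19,20,21,22,23,24,25,26,27,28,29,30,31): XOR of data positions = 0⊕0⊕0⊕0⊕1⊕0⊕1⊕0⊕1⊕0⊕1⊕0⊕0⊕0⊕1 = 1
Codeword: 0011101010010011000010101010001

0011101010010011000010101010001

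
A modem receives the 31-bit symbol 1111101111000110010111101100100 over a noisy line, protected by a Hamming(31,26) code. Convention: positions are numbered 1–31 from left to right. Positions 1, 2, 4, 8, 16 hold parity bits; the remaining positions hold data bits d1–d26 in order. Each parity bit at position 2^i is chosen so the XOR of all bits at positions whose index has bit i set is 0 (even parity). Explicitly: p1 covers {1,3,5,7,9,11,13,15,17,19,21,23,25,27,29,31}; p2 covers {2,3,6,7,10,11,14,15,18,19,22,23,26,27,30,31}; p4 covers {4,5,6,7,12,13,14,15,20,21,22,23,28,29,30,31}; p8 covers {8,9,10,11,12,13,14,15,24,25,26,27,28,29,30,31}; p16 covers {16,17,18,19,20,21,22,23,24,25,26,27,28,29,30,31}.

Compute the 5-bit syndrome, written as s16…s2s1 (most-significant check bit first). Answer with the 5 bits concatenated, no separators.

s1 (pos 1,3,5,7,9,11,13,15,17,19,21,23,25,27,29,31): 1⊕1⊕1⊕1⊕1⊕0⊕0⊕1⊕0⊕0⊕1⊕1⊕1⊕0⊕1⊕0 = 0
s2 (pos 2,3,6,7,10,11,14,15,18,19,22,23,26,27,30,31): 1⊕1⊕0⊕1⊕1⊕0⊕1⊕1⊕1⊕0⊕1⊕1⊕1⊕0⊕0⊕0 = 0
s4 (pos 4,5,6,7,12,13,14,15,20,21,22,23,28,29,30,31): 1⊕1⊕0⊕1⊕0⊕0⊕1⊕1⊕1⊕1⊕1⊕1⊕0⊕1⊕0⊕0 = 0
s8 (pos 8,9,10,11,12,13,14,15,24,25,26,27,28,29,30,31): 1⊕1⊕1⊕0⊕0⊕0⊕1⊕1⊕0⊕1⊕1⊕0⊕0⊕1⊕0⊕0 = 0
s16 (pos 16,17,18,19,20,21,22,23,24,25,26,27,28,29,30,31): 0⊕0⊕1⊕0⊕1⊕1⊕1⊕1⊕0⊕1⊕1⊕0⊕0⊕1⊕0⊕0 = 0
Syndrome s16…s1 = 00000 → no error.

00000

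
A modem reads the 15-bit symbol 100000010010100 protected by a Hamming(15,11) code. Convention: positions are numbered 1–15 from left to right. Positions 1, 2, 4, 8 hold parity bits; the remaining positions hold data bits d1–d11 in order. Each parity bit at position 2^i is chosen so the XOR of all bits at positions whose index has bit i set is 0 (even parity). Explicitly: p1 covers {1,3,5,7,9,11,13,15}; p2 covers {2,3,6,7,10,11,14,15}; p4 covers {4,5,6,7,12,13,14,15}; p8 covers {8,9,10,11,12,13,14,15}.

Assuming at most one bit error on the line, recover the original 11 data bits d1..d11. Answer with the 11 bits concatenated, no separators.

00000010101

s1 (pos 1,3,5,7,9,11,13,15): 1⊕0⊕0⊕0⊕0⊕1⊕1⊕0 = 1
s2 (pos 2,3,6,7,10,11,14,15): 0⊕0⊕0⊕0⊕0⊕1⊕0⊕0 = 1
s4 (pos 4,5,6,7,12,13,14,15): 0⊕0⊕0⊕0⊕0⊕1⊕0⊕0 = 1
s8 (pos 8,9,10,11,12,13,14,15): 1⊕0⊕0⊕1⊕0⊕1⊕0⊕0 = 1
Syndrome s8…s1 = 1111 → error at position 15.
Flip position 15: 100000010010100 → 100000010010101
Read data bits from positions 3,5,6,7,9,10,11,12,13,14,15: 00000010101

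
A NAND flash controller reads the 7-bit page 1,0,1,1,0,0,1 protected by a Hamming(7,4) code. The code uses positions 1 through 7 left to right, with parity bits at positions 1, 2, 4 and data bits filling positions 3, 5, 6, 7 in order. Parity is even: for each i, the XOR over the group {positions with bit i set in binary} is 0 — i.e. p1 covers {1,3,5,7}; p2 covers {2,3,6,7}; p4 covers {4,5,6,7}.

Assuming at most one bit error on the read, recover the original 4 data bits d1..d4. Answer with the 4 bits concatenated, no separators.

s1 (pos 1,3,5,7): 1⊕1⊕0⊕1 = 1
s2 (pos 2,3,6,7): 0⊕1⊕0⊕1 = 0
s4 (pos 4,5,6,7): 1⊕0⊕0⊕1 = 0
Syndrome s4…s1 = 001 → error at position 1.
Flip position 1: 1011001 → 0011001
Read data bits from positions 3,5,6,7: 1001

1001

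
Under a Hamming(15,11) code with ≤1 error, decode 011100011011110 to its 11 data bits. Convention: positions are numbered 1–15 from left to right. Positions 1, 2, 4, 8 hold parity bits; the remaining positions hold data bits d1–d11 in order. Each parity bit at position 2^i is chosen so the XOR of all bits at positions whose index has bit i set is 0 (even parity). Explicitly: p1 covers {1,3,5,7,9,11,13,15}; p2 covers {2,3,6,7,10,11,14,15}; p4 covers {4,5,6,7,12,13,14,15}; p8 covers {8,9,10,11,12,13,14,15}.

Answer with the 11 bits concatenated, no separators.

s1 (pos 1,3,5,7,9,11,13,15): 0⊕1⊕0⊕0⊕1⊕1⊕1⊕0 = 0
s2 (pos 2,3,6,7,10,11,14,15): 1⊕1⊕0⊕0⊕0⊕1⊕1⊕0 = 0
s4 (pos 4,5,6,7,12,13,14,15): 1⊕0⊕0⊕0⊕1⊕1⊕1⊕0 = 0
s8 (pos 8,9,10,11,12,13,14,15): 1⊕1⊕0⊕1⊕1⊕1⊕1⊕0 = 0
Syndrome s8…s1 = 0000 → no error.
Read data bits from positions 3,5,6,7,9,10,11,12,13,14,15: 10001011110

10001011110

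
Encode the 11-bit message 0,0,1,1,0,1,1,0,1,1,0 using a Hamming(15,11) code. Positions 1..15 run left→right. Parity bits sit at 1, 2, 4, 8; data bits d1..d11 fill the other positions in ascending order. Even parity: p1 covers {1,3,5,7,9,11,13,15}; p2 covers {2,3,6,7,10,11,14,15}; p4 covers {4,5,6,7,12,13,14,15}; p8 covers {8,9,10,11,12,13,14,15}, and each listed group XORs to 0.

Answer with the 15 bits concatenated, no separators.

110001100110110

Place data at non-parity positions: p1 p2 0 p4 0 1 1 p8 0 1 1 0 1 1 0
p1 (pos 1,3,5,7,9,11,13,15): XOR of data positions = 0⊕0⊕1⊕0⊕1⊕1⊕0 = 1
p2 (pos 2,3,6,7,10,11,14,15): XOR of data positions = 0⊕1⊕1⊕1⊕1⊕1⊕0 = 1
p4 (pos 4,5,6,7,12,13,14,15): XOR of data positions = 0⊕1⊕1⊕0⊕1⊕1⊕0 = 0
p8 (pos 8,9,10,11,12,13,14,15): XOR of data positions = 0⊕1⊕1⊕0⊕1⊕1⊕0 = 0
Codeword: 110001100110110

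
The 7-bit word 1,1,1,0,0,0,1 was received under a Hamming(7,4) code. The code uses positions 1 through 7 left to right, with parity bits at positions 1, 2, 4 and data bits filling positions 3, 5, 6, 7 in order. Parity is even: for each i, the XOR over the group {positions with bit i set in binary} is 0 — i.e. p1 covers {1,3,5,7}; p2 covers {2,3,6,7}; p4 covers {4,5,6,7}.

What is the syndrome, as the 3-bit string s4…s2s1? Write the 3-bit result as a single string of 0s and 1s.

s1 (pos 1,3,5,7): 1⊕1⊕0⊕1 = 1
s2 (pos 2,3,6,7): 1⊕1⊕0⊕1 = 1
s4 (pos 4,5,6,7): 0⊕0⊕0⊕1 = 1
Syndrome s4…s1 = 111 → error at position 7.

111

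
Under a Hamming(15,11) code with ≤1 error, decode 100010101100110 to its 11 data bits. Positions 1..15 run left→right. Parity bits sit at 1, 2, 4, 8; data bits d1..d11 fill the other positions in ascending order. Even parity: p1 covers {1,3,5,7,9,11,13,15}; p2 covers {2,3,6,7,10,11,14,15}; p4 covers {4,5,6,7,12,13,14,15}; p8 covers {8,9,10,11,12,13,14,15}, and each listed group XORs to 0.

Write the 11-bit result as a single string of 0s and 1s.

s1 (pos 1,3,5,7,9,11,13,15): 1⊕0⊕1⊕1⊕1⊕0⊕1⊕0 = 1
s2 (pos 2,3,6,7,10,11,14,15): 0⊕0⊕0⊕1⊕1⊕0⊕1⊕0 = 1
s4 (pos 4,5,6,7,12,13,14,15): 0⊕1⊕0⊕1⊕0⊕1⊕1⊕0 = 0
s8 (pos 8,9,10,11,12,13,14,15): 0⊕1⊕1⊕0⊕0⊕1⊕1⊕0 = 0
Syndrome s8…s1 = 0011 → error at position 3.
Flip position 3: 100010101100110 → 101010101100110
Read data bits from positions 3,5,6,7,9,10,11,12,13,14,15: 11011100110

11011100110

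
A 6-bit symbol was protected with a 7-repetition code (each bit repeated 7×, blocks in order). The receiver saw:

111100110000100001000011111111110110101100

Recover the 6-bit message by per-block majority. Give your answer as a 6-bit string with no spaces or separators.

Block 1 (1111001): 5 ones → 1
Block 2 (1000010): 2 ones → 0
Block 3 (0001000): 1 one → 0
Block 4 (0111111): 6 ones → 1
Block 5 (1111011): 6 ones → 1
Block 6 (0101100): 3 ones → 0

100110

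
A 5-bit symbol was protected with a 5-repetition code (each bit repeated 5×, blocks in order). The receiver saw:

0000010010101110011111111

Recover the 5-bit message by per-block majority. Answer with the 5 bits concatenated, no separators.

Block 1 (00000): 0 ones → 0
Block 2 (10010): 2 ones → 0
Block 3 (10111): 4 ones → 1
Block 4 (00111): 3 ones → 1
Block 5 (11111): 5 ones → 1

00111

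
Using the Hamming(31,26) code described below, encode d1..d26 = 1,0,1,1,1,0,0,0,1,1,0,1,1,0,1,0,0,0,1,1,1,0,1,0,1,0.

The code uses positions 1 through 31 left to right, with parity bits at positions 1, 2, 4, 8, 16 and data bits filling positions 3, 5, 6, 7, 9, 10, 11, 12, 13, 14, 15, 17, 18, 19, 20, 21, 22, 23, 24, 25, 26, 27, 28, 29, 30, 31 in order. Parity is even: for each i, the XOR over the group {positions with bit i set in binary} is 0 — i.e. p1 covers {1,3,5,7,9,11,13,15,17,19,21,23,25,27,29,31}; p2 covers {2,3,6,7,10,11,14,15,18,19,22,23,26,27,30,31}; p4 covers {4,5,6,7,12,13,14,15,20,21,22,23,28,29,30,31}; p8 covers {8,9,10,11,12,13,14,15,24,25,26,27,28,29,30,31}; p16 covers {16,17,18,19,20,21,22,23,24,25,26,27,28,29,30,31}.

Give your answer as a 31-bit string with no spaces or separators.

0111011010001100110100011101010

Place data at non-parity positions: p1 p2 1 p4 0 1 1 p8 1 0 0 0 1 1 0 p16 1 1 0 1 0 0 0 1 1 1 0 1 0 1 0
p1 (pos 1,3,5,7,9,11,13,15,17,19,21,23,25,27,29,31): XOR of data positions = 1⊕0⊕1⊕1⊕0⊕1⊕0⊕1⊕0⊕0⊕0⊕1⊕0⊕0⊕0 = 0
p2 (pos 2,3,6,7,10,11,14,15,18,19,22,23,26,27,30,31): XOR of data positions = 1⊕1⊕1⊕0⊕0⊕1⊕0⊕1⊕0⊕0⊕0⊕1⊕0⊕1⊕0 = 1
p4 (pos 4,5,6,7,12,13,14,15,20,21,22,23,28,29,30,31): XOR of data positions = 0⊕1⊕1⊕0⊕1⊕1⊕0⊕1⊕0⊕0⊕0⊕1⊕0⊕1⊕0 = 1
p8 (pos 8,9,10,11,12,13,14,15,24,25,26,27,28,29,30,31): XOR of data positions = 1⊕0⊕0⊕0⊕1⊕1⊕0⊕1⊕1⊕1⊕0⊕1⊕0⊕1⊕0 = 0
p16 (pos 16,17,18,19,20,21,22,23,24,25,26,27,28,29,30,31): XOR of data positions = 1⊕1⊕0⊕1⊕0⊕0⊕0⊕1⊕1⊕1⊕0⊕1⊕0⊕1⊕0 = 0
Codeword: 0111011010001100110100011101010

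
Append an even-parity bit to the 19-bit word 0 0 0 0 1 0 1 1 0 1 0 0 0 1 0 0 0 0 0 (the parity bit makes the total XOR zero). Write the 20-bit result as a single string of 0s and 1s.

00001011010001000001

XOR of the 19 data bits: 0⊕0⊕0⊕0⊕1⊕0⊕1⊕1⊕0⊕1⊕0⊕0⊕0⊕1⊕0⊕0⊕0⊕0⊕0 = 1
Parity bit = 1 (so all 20 bits XOR to 0).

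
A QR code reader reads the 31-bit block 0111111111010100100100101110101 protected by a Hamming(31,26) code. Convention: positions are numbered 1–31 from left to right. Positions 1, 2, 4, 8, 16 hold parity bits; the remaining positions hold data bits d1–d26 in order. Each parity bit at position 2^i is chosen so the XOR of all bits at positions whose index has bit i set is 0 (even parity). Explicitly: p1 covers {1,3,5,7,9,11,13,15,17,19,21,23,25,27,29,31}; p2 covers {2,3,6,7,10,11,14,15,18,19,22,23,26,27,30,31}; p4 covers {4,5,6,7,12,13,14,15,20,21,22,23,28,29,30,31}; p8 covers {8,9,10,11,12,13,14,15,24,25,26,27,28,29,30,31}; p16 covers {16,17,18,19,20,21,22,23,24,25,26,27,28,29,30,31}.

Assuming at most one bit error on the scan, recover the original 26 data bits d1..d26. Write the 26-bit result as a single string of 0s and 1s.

11111101010100100101110101

s1 (pos 1,3,5,7,9,11,13,15,17,19,21,23,25,27,29,31): 0⊕1⊕1⊕1⊕1⊕0⊕0⊕0⊕1⊕0⊕0⊕1⊕1⊕1⊕1⊕1 = 0
s2 (pos 2,3,6,7,10,11,14,15,18,19,22,23,26,27,30,31): 1⊕1⊕1⊕1⊕1⊕0⊕1⊕0⊕0⊕0⊕0⊕1⊕1⊕1⊕0⊕1 = 0
s4 (pos 4,5,6,7,12,13,14,15,20,21,22,23,28,29,30,31): 1⊕1⊕1⊕1⊕1⊕0⊕1⊕0⊕1⊕0⊕0⊕1⊕0⊕1⊕0⊕1 = 0
s8 (pos 8,9,10,11,12,13,14,15,24,25,26,27,28,29,30,31): 1⊕1⊕1⊕0⊕1⊕0⊕1⊕0⊕0⊕1⊕1⊕1⊕0⊕1⊕0⊕1 = 0
s16 (pos 16,17,18,19,20,21,22,23,24,25,26,27,28,29,30,31): 0⊕1⊕0⊕0⊕1⊕0⊕0⊕1⊕0⊕1⊕1⊕1⊕0⊕1⊕0⊕1 = 0
Syndrome s16…s1 = 00000 → no error.
Read data bits from positions 3,5,6,7,9,10,11,12,13,14,15,17,18,19,20,21,22,23,24,25,26,27,28,29,30,31: 11111101010100100101110101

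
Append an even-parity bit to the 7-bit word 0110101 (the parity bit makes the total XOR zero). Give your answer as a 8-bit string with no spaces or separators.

01101010

XOR of the 7 data bits: 0⊕1⊕1⊕0⊕1⊕0⊕1 = 0
Parity bit = 0 (so all 8 bits XOR to 0).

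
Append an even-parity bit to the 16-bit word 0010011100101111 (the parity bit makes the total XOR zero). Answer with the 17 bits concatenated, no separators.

XOR of the 16 data bits: 0⊕0⊕1⊕0⊕0⊕1⊕1⊕1⊕0⊕0⊕1⊕0⊕1⊕1⊕1⊕1 = 1
Parity bit = 1 (so all 17 bits XOR to 0).

00100111001011111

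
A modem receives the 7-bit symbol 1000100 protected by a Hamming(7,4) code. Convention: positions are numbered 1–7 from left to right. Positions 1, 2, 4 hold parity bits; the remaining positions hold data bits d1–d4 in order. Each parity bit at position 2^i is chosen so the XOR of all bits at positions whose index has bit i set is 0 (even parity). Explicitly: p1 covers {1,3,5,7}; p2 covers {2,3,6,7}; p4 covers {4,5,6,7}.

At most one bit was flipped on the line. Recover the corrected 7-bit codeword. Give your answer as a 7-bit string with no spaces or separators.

s1 (pos 1,3,5,7): 1⊕0⊕1⊕0 = 0
s2 (pos 2,3,6,7): 0⊕0⊕0⊕0 = 0
s4 (pos 4,5,6,7): 0⊕1⊕0⊕0 = 1
Syndrome s4…s1 = 100 → error at position 4.
Flip position 4: 1000100 → 1001100

1001100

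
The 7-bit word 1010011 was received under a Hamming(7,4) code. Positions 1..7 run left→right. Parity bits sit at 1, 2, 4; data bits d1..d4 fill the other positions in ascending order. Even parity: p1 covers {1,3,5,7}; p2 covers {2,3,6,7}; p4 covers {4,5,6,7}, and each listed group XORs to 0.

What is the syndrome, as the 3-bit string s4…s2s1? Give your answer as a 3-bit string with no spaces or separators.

011

s1 (pos 1,3,5,7): 1⊕1⊕0⊕1 = 1
s2 (pos 2,3,6,7): 0⊕1⊕1⊕1 = 1
s4 (pos 4,5,6,7): 0⊕0⊕1⊕1 = 0
Syndrome s4…s1 = 011 → error at position 3.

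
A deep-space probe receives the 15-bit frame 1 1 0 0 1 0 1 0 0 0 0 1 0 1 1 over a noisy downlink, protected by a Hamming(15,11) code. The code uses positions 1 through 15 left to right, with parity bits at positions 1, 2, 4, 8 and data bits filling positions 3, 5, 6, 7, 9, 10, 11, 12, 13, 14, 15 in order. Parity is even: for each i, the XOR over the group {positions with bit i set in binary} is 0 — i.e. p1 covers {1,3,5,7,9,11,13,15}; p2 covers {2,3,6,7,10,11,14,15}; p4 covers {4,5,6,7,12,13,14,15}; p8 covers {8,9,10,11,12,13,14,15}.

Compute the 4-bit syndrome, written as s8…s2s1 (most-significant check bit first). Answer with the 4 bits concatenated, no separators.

s1 (pos 1,3,5,7,9,11,13,15): 1⊕0⊕1⊕1⊕0⊕0⊕0⊕1 = 0
s2 (pos 2,3,6,7,10,11,14,15): 1⊕0⊕0⊕1⊕0⊕0⊕1⊕1 = 0
s4 (pos 4,5,6,7,12,13,14,15): 0⊕1⊕0⊕1⊕1⊕0⊕1⊕1 = 1
s8 (pos 8,9,10,11,12,13,14,15): 0⊕0⊕0⊕0⊕1⊕0⊕1⊕1 = 1
Syndrome s8…s1 = 1100 → error at position 12.

1100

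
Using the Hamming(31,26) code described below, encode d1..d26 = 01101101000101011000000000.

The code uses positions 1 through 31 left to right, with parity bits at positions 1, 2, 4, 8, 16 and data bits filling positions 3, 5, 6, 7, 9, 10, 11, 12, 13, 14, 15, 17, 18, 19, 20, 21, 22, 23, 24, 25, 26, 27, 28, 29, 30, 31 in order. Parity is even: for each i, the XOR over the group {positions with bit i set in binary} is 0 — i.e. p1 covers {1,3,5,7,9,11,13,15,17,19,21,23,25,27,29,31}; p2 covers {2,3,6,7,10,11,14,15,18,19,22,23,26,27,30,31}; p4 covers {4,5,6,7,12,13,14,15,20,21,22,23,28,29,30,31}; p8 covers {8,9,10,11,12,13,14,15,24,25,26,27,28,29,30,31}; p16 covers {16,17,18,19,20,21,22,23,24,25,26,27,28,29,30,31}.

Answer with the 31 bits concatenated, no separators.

Place data at non-parity positions: p1 p2 0 p4 1 1 0 p8 1 1 0 1 0 0 0 p16 1 0 1 0 1 1 0 0 0 0 0 0 0 0 0
p1 (pos 1,3,5,7,9,11,13,15,17,19,21,23,25,27,29,31): XOR of data positions = 0⊕1⊕0⊕1⊕0⊕0⊕0⊕1⊕1⊕1⊕0⊕0⊕0⊕0⊕0 = 1
p2 (pos 2,3,6,7,10,11,14,15,18,19,22,23,26,27,30,31): XOR of data positions = 0⊕1⊕0⊕1⊕0⊕0⊕0⊕0⊕1⊕1⊕0⊕0⊕0⊕0⊕0 = 0
p4 (pos 4,5,6,7,12,13,14,15,20,21,22,23,28,29,30,31): XOR of data positions = 1⊕1⊕0⊕1⊕0⊕0⊕0⊕0⊕1⊕1⊕0⊕0⊕0⊕0⊕0 = 1
p8 (pos 8,9,10,11,12,13,14,15,24,25,26,27,28,29,30,31): XOR of data positions = 1⊕1⊕0⊕1⊕0⊕0⊕0⊕0⊕0⊕0⊕0⊕0⊕0⊕0⊕0 = 1
p16 (pos 16,17,18,19,20,21,22,23,24,25,26,27,28,29,30,31): XOR of data positions = 1⊕0⊕1⊕0⊕1⊕1⊕0⊕0⊕0⊕0⊕0⊕0⊕0⊕0⊕0 = 0
Codeword: 1001110111010000101011000000000

1001110111010000101011000000000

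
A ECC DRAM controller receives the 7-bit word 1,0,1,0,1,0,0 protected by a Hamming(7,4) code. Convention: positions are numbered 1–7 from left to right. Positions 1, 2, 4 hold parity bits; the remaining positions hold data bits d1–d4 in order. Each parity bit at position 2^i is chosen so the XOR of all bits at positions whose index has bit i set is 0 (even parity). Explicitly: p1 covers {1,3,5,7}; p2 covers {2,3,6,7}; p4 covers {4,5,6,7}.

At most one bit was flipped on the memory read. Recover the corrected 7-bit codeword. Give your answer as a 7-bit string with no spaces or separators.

s1 (pos 1,3,5,7): 1⊕1⊕1⊕0 = 1
s2 (pos 2,3,6,7): 0⊕1⊕0⊕0 = 1
s4 (pos 4,5,6,7): 0⊕1⊕0⊕0 = 1
Syndrome s4…s1 = 111 → error at position 7.
Flip position 7: 1010100 → 1010101

1010101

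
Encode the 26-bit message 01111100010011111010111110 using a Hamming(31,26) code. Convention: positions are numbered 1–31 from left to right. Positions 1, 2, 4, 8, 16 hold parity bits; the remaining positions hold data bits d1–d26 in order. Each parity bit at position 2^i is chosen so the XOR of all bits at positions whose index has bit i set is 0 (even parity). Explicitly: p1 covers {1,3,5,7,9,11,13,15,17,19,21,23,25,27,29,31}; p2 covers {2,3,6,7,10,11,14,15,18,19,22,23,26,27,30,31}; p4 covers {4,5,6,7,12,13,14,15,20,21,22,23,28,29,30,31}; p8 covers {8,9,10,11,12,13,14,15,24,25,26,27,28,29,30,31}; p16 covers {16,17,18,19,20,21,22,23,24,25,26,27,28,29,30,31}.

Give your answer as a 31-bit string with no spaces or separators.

Place data at non-parity positions: p1 p2 0 p4 1 1 1 p8 1 1 0 0 0 1 0 p16 0 1 1 1 1 1 0 1 0 1 1 1 1 1 0
p1 (pos 1,3,5,7,9,11,13,15,17,19,21,23,25,27,29,31): XOR of data positions = 0⊕1⊕1⊕1⊕0⊕0⊕0⊕0⊕1⊕1⊕0⊕0⊕1⊕1⊕0 = 1
p2 (pos 2,3,6,7,10,11,14,15,18,19,22,23,26,27,30,31): XOR of data positions = 0⊕1⊕1⊕1⊕0⊕1⊕0⊕1⊕1⊕1⊕0⊕1⊕1⊕1⊕0 = 0
p4 (pos 4,5,6,7,12,13,14,15,20,21,22,23,28,29,30,31): XOR of data positions = 1⊕1⊕1⊕0⊕0⊕1⊕0⊕1⊕1⊕1⊕0⊕1⊕1⊕1⊕0 = 0
p8 (pos 8,9,10,11,12,13,14,15,24,25,26,27,28,29,30,31): XOR of data positions = 1⊕1⊕0⊕0⊕0⊕1⊕0⊕1⊕0⊕1⊕1⊕1⊕1⊕1⊕0 = 1
p16 (pos 16,17,18,19,20,21,22,23,24,25,26,27,28,29,30,31): XOR of data positions = 0⊕1⊕1⊕1⊕1⊕1⊕0⊕1⊕0⊕1⊕1⊕1⊕1⊕1⊕0 = 1
Codeword: 1000111111000101011111010111110

1000111111000101011111010111110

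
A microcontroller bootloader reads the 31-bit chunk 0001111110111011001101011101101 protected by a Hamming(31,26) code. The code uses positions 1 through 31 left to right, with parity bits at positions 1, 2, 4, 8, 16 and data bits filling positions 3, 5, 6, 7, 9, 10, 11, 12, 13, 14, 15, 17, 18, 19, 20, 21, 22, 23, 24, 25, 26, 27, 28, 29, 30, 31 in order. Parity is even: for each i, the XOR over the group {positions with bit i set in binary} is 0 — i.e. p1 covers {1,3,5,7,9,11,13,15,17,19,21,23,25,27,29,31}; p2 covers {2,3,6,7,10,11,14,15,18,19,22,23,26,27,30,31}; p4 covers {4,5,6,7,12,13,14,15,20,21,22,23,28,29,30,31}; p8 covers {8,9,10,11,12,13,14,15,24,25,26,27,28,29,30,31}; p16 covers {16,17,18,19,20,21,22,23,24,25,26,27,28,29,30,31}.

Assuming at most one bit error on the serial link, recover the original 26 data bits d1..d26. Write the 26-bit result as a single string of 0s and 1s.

s1 (pos 1,3,5,7,9,11,13,15,17,19,21,23,25,27,29,31): 0⊕0⊕1⊕1⊕1⊕1⊕1⊕1⊕0⊕1⊕0⊕0⊕1⊕0⊕1⊕1 = 0
s2 (pos 2,3,6,7,10,11,14,15,18,19,22,23,26,27,30,31): 0⊕0⊕1⊕1⊕0⊕1⊕0⊕1⊕0⊕1⊕1⊕0⊕1⊕0⊕0⊕1 = 0
s4 (pos 4,5,6,7,12,13,14,15,20,21,22,23,28,29,30,31): 1⊕1⊕1⊕1⊕1⊕1⊕0⊕1⊕1⊕0⊕1⊕0⊕1⊕1⊕0⊕1 = 0
s8 (pos 8,9,10,11,12,13,14,15,24,25,26,27,28,29,30,31): 1⊕1⊕0⊕1⊕1⊕1⊕0⊕1⊕1⊕1⊕1⊕0⊕1⊕1⊕0⊕1 = 0
s16 (pos 16,17,18,19,20,21,22,23,24,25,26,27,28,29,30,31): 1⊕0⊕0⊕1⊕1⊕0⊕1⊕0⊕1⊕1⊕1⊕0⊕1⊕1⊕0⊕1 = 0
Syndrome s16…s1 = 00000 → no error.
Read data bits from positions 3,5,6,7,9,10,11,12,13,14,15,17,18,19,20,21,22,23,24,25,26,27,28,29,30,31: 01111011101001101011101101

01111011101001101011101101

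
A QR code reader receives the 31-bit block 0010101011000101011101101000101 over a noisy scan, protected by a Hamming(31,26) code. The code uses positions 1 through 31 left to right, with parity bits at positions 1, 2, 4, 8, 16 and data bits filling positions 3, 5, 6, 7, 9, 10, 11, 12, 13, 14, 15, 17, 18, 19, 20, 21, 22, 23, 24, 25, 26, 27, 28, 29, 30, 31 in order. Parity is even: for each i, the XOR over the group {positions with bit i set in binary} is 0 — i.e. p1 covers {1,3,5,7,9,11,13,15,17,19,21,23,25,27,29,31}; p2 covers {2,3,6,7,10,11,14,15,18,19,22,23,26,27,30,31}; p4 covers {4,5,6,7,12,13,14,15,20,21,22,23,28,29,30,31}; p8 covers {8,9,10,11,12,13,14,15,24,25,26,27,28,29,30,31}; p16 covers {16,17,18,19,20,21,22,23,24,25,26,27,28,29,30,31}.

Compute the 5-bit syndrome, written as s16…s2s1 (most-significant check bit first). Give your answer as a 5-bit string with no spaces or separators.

s1 (pos 1,3,5,7,9,11,13,15,17,19,21,23,25,27,29,31): 0⊕1⊕1⊕1⊕1⊕0⊕0⊕0⊕0⊕1⊕0⊕1⊕1⊕0⊕1⊕1 = 1
s2 (pos 2,3,6,7,10,11,14,15,18,19,22,23,26,27,30,31): 0⊕1⊕0⊕1⊕1⊕0⊕1⊕0⊕1⊕1⊕1⊕1⊕0⊕0⊕0⊕1 = 1
s4 (pos 4,5,6,7,12,13,14,15,20,21,22,23,28,29,30,31): 0⊕1⊕0⊕1⊕0⊕0⊕1⊕0⊕1⊕0⊕1⊕1⊕0⊕1⊕0⊕1 = 0
s8 (pos 8,9,10,11,12,13,14,15,24,25,26,27,28,29,30,31): 0⊕1⊕1⊕0⊕0⊕0⊕1⊕0⊕0⊕1⊕0⊕0⊕0⊕1⊕0⊕1 = 0
s16 (pos 16,17,18,19,20,21,22,23,24,25,26,27,28,29,30,31): 1⊕0⊕1⊕1⊕1⊕0⊕1⊕1⊕0⊕1⊕0⊕0⊕0⊕1⊕0⊕1 = 1
Syndrome s16…s1 = 10011 → error at position 19.

10011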